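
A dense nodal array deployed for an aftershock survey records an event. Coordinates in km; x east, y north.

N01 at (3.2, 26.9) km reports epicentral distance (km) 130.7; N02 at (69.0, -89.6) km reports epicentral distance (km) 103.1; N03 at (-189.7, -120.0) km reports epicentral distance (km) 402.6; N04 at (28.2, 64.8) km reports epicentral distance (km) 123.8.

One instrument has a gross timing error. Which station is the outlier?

N03

Solve using three stations at a time. Using N01, N02, N04 (subtract circle equations pairwise → linear system) gives (x, y) ≈ (129.7, -6.2).
Distances from that point to each station vs reported:
  N01: calculated 130.8 vs reported 130.7 → residual 0.1 km
  N02: calculated 103.2 vs reported 103.1 → residual 0.1 km
  N03: calculated 339.1 vs reported 402.6 → residual 63.5 km
  N04: calculated 123.9 vs reported 123.8 → residual 0.1 km
N01, N02, N04 are mutually consistent (residuals ≈ 0); N03 is off by 63.5 km.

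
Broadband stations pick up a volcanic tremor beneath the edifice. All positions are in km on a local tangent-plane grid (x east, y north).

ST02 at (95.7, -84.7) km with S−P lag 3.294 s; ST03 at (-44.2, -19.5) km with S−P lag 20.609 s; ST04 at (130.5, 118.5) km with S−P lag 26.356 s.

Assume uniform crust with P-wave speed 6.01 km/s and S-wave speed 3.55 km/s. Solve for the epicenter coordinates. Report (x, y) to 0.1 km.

Distance from S−P lag: d = Δt · v_P v_S / (v_P − v_S) = Δt · (6.01·3.55)/(6.01−3.55) ≈ 8.6730·Δt.
So d_ST02 = 28.57, d_ST03 = 178.74, d_ST04 = 228.58 km.
Circle about each station: (x − 95.7)² + (y + 84.7)² = 28.57²; (x + 44.2)² + (y + 19.5)² = 178.74²; (x − 130.5)² + (y − 118.5)² = 228.58².
Subtracting pairs of circle equations eliminates x²+y² and gives linear equations (the radical axes):
-279.8 x + 130.4 y = -45130.43
69.6 x + 406.4 y = -36692.65
Solving the 2×2 system: x ≈ 110.4, y ≈ -109.2 km.

x ≈ 110.4 km, y ≈ -109.2 km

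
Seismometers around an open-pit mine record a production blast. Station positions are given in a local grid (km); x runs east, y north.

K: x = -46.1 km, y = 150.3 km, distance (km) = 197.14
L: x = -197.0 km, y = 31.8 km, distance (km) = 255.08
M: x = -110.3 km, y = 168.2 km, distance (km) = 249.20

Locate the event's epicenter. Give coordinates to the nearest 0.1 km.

(52.7, -20.3)

Circle about each station: (x + 46.1)² + (y − 150.3)² = 197.14²; (x + 197.0)² + (y − 31.8)² = 255.08²; (x + 110.3)² + (y − 168.2)² = 249.20².
Subtracting pairs of circle equations eliminates x²+y² and gives linear equations (the radical axes):
-301.8 x − 237.0 y = -11096.69
-128.4 x + 35.8 y = -7494.43
Solving the 2×2 system: x ≈ 52.7, y ≈ -20.3 km.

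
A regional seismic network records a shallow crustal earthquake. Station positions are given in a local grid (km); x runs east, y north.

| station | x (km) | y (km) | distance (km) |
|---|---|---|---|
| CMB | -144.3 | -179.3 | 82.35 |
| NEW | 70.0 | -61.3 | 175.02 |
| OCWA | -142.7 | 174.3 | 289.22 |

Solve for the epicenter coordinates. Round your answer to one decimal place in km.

x ≈ -97.7 km, y ≈ -111.4 km

Circle about each station: (x + 144.3)² + (y + 179.3)² = 82.35²; (x − 70.0)² + (y + 61.3)² = 175.02²; (x + 142.7)² + (y − 174.3)² = 289.22².
Subtracting pairs of circle equations eliminates x²+y² and gives linear equations (the radical axes):
428.6 x + 236.0 y = -68163.77
3.2 x + 707.2 y = -79093.89
Solving the 2×2 system: x ≈ -97.7, y ≈ -111.4 km.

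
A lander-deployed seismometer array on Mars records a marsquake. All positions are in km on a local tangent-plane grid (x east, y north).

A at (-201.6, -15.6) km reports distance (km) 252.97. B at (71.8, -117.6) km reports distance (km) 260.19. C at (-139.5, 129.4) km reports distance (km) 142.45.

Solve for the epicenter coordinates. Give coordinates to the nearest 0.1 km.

Circle about each station: (x + 201.6)² + (y + 15.6)² = 252.97²; (x − 71.8)² + (y + 117.6)² = 260.19²; (x + 139.5)² + (y − 129.4)² = 142.45².
Subtracting pairs of circle equations eliminates x²+y² and gives linear equations (the radical axes):
546.8 x − 204.0 y = -25605.94
124.2 x + 290.0 y = 39020.51
Solving the 2×2 system: x ≈ 2.9, y ≈ 133.3 km.

2.9 km east, 133.3 km north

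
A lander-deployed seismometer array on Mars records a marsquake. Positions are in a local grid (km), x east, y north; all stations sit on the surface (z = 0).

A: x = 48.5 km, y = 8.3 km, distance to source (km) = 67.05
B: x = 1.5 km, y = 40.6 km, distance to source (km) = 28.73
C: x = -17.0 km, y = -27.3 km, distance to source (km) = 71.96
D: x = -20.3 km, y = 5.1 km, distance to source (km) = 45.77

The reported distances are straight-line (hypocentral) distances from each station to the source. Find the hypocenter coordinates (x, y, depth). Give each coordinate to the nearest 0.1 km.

Each station gives a sphere (x−x_i)² + (y−y_i)² + z² = d_i² (stations at z=0).
Subtracting the A sphere from B and C: z² cancels, leaving linear equations in x and y:
-94.0 x + 64.6 y = 2899.76
-131.0 x − 71.2 y = -2069.39
Solving: x ≈ -4.802, y ≈ 37.900 km (keep extra digits for the depth step; rounded: -4.8, 37.9).
Then from the A sphere: z² = 67.05² − (x − 48.5)² − (y − 8.3)² with x = -4.802, y = 37.900, so z ≈ 27.901 ≈ 27.9 km.

x ≈ -4.8 km, y ≈ 37.9 km, depth ≈ 27.9 km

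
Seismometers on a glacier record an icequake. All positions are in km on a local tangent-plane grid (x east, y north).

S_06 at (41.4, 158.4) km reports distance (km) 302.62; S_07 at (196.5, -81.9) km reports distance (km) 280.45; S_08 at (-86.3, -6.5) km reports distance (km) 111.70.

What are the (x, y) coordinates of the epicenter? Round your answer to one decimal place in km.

(-81.6, -118.1)

Circle about each station: (x − 41.4)² + (y − 158.4)² = 302.62²; (x − 196.5)² + (y + 81.9)² = 280.45²; (x + 86.3)² + (y + 6.5)² = 111.70².
Subtracting the S_06 equation from the S_07 and S_08 equations removes the quadratic terms:
310.2 x − 480.6 y = 31442.00
-255.4 x − 329.8 y = 59787.39
Solving the 2×2 system: x ≈ -81.6, y ≈ -118.1 km.
Check against S_06 (with the unrounded x, y): √((x − 41.4)²+(y − 158.4)²) = 302.62 ≈ 302.62 km. ✓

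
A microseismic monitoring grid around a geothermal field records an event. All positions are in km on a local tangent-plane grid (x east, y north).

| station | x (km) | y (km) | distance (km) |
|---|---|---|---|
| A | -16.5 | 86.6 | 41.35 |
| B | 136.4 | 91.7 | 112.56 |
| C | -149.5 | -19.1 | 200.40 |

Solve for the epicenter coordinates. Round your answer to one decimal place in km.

24.4 km east, 80.5 km north

Circle about each station: (x + 16.5)² + (y − 86.6)² = 41.35²; (x − 136.4)² + (y − 91.7)² = 112.56²; (x + 149.5)² + (y + 19.1)² = 200.40².
Subtracting pairs of circle equations eliminates x²+y² and gives linear equations (the radical axes):
305.8 x + 10.2 y = 8282.11
-266.0 x − 211.4 y = -23507.09
Solving the 2×2 system: x ≈ 24.4, y ≈ 80.5 km.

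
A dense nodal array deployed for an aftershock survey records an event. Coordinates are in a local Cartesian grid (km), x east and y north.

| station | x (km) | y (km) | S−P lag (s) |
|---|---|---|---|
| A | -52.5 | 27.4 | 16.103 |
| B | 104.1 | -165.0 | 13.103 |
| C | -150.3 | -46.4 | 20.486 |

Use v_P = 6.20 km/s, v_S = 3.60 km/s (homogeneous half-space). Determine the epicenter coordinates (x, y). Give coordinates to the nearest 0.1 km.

Distance from S−P lag: d = Δt · v_P v_S / (v_P − v_S) = Δt · (6.20·3.60)/(6.20−3.60) ≈ 8.5846·Δt.
So d_A = 138.24, d_B = 112.48, d_C = 175.86 km.
Circle about each station: (x + 52.5)² + (y − 27.4)² = 138.24²; (x − 104.1)² + (y + 165.0)² = 112.48²; (x + 150.3)² + (y + 46.4)² = 175.86².
Subtracting the A equation from the B and C equations removes the quadratic terms:
313.2 x − 384.8 y = 41013.35
-195.6 x − 147.6 y = 9419.60
Solving the 2×2 system: x ≈ 20.0, y ≈ -90.3 km.

x ≈ 20.0 km, y ≈ -90.3 km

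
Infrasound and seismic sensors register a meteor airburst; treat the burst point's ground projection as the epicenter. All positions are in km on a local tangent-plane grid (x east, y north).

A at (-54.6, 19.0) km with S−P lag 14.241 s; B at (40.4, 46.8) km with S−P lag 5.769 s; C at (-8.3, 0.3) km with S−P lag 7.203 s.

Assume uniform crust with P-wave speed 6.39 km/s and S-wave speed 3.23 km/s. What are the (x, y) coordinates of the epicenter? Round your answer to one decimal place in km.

(37.9, 9.2)

Distance from S−P lag: d = Δt · v_P v_S / (v_P − v_S) = Δt · (6.39·3.23)/(6.39−3.23) ≈ 6.5316·Δt.
So d_A = 93.02, d_B = 37.68, d_C = 47.05 km.
Circle about each station: (x + 54.6)² + (y − 19.0)² = 93.02²; (x − 40.4)² + (y − 46.8)² = 37.68²; (x + 8.3)² + (y − 0.3)² = 47.05².
Subtracting the A equation from the B and C equations removes the quadratic terms:
190.0 x + 55.6 y = 7713.18
92.6 x − 37.4 y = 3165.84
Solving the 2×2 system: x ≈ 37.9, y ≈ 9.2 km.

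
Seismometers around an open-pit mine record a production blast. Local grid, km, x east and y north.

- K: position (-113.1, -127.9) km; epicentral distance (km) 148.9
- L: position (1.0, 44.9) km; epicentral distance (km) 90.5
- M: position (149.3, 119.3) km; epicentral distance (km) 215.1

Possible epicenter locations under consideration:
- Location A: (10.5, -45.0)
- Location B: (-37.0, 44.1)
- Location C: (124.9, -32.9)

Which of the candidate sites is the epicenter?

Location A

For each candidate, compare |candidate − station| to the reported distance:
Location A: residuals K 0.1, L 0.1, M 0.0 → max 0.1 km
Location B: residuals K 39.2, L 52.5, M 14.2 → max 52.5 km
Location C: residuals K 107.4, L 55.8, M 61.0 → max 107.4 km
Only Location A has all residuals ≈ 0.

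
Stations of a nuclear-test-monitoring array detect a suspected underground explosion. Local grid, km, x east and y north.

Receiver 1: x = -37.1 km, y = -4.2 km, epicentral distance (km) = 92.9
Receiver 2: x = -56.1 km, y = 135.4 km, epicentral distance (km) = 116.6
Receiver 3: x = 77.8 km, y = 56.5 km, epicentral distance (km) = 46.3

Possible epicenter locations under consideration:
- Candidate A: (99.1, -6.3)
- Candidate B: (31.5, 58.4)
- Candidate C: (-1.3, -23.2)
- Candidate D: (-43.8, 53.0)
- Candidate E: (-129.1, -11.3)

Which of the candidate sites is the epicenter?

For each candidate, compare |candidate − station| to the reported distance:
Candidate A: residuals Receiver 1 43.3, Receiver 2 93.6, Receiver 3 20.0 → max 93.6 km
Candidate B: residuals Receiver 1 0.0, Receiver 2 0.0, Receiver 3 0.0 → max 0.0 km
Candidate C: residuals Receiver 1 52.4, Receiver 2 51.2, Receiver 3 66.0 → max 66.0 km
Candidate D: residuals Receiver 1 35.3, Receiver 2 33.3, Receiver 3 75.4 → max 75.4 km
Candidate E: residuals Receiver 1 0.6, Receiver 2 47.3, Receiver 3 171.4 → max 171.4 km
Only Candidate B has all residuals ≈ 0.

Candidate B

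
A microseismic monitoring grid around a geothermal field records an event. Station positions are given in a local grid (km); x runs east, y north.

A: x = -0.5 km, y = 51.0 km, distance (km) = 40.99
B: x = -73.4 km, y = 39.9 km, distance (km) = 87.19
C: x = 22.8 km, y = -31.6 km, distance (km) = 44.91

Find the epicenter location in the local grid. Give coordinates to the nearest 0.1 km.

8.9 km east, 11.1 km north

Circle about each station: (x + 0.5)² + (y − 51.0)² = 40.99²; (x + 73.4)² + (y − 39.9)² = 87.19²; (x − 22.8)² + (y + 31.6)² = 44.91².
Subtracting pairs of circle equations eliminates x²+y² and gives linear equations (the radical axes):
-145.8 x − 22.2 y = -1543.60
46.6 x − 165.2 y = -1419.58
Solving the 2×2 system: x ≈ 8.9, y ≈ 11.1 km.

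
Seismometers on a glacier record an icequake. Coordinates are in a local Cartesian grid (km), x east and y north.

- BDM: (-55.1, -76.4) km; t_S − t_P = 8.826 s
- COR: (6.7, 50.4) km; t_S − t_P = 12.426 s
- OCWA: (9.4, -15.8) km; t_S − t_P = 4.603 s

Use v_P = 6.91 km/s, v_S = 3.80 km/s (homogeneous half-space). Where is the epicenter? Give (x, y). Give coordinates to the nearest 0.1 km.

(16.0, -54.1)

Distance from S−P lag: d = Δt · v_P v_S / (v_P − v_S) = Δt · (6.91·3.80)/(6.91−3.80) ≈ 8.4431·Δt.
So d_BDM = 74.52, d_COR = 104.91, d_OCWA = 38.86 km.
Circle about each station: (x + 55.1)² + (y + 76.4)² = 74.52²; (x − 6.7)² + (y − 50.4)² = 104.91²; (x − 9.4)² + (y + 15.8)² = 38.86².
Subtracting pairs of circle equations eliminates x²+y² and gives linear equations (the radical axes):
123.6 x + 253.6 y = -11740.80
129.0 x + 121.2 y = -4491.84
Solving the 2×2 system: x ≈ 16.0, y ≈ -54.1 km.
Check against BDM (with the unrounded x, y): √((x + 55.1)²+(y + 76.4)²) = 74.52 ≈ 74.52 km. ✓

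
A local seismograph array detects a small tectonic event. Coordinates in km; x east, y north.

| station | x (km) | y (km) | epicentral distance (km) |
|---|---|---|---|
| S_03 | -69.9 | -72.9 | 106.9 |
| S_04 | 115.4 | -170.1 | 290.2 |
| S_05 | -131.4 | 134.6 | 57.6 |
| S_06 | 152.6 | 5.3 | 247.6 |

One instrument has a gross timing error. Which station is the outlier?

S_05

Solve using three stations at a time. Using S_03, S_04, S_06 (subtract circle equations pairwise → linear system) gives (x, y) ≈ (-93.6, 31.2).
Distances from that point to each station vs reported:
  S_03: calculated 106.7 vs reported 106.9 → residual 0.2 km
  S_04: calculated 290.1 vs reported 290.2 → residual 0.1 km
  S_05: calculated 110.1 vs reported 57.6 → residual 52.5 km
  S_06: calculated 247.5 vs reported 247.6 → residual 0.1 km
S_03, S_04, S_06 are mutually consistent (residuals ≈ 0); S_05 is off by 52.5 km.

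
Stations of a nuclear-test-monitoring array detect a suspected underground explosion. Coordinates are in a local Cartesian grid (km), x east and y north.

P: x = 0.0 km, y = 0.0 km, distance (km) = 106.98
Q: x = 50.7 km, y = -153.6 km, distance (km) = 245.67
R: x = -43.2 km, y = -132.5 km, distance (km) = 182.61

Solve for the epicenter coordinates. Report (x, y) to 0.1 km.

Circle about each station: x² + y² = 106.98²; (x − 50.7)² + (y + 153.6)² = 245.67²; (x + 43.2)² + (y + 132.5)² = 182.61².
Subtracting pairs of circle equations eliminates x²+y² and gives linear equations (the radical axes):
101.4 x − 307.2 y = -22745.58
-86.4 x − 265.0 y = -2479.20
Solving the 2×2 system: x ≈ -98.6, y ≈ 41.5 km.

x ≈ -98.6 km, y ≈ 41.5 km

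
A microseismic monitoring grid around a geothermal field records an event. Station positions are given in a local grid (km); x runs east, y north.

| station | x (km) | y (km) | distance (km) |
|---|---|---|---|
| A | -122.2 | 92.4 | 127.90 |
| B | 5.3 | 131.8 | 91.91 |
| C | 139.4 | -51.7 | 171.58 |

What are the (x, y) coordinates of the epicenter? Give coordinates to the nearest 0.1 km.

Circle about each station: (x + 122.2)² + (y − 92.4)² = 127.90²; (x − 5.3)² + (y − 131.8)² = 91.91²; (x − 139.4)² + (y + 51.7)² = 171.58².
Subtracting the A equation from the B and C equations removes the quadratic terms:
255.0 x + 78.8 y = 1839.69
523.2 x − 288.2 y = -14446.64
Solving the 2×2 system: x ≈ -5.3, y ≈ 40.5 km.

-5.3 km east, 40.5 km north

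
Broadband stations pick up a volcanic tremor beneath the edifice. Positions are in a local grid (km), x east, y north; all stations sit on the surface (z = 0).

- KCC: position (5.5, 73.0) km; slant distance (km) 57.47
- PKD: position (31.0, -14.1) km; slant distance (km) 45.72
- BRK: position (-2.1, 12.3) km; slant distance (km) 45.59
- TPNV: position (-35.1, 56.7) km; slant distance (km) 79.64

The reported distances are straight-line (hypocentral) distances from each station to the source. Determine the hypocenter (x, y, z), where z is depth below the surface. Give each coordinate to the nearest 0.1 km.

Each station gives a sphere (x−x_i)² + (y−y_i)² + z² = d_i² (stations at z=0).
Subtracting the KCC sphere from PKD and BRK: z² cancels, leaving linear equations in x and y:
51.0 x − 174.2 y = -2986.96
-15.2 x − 121.4 y = -3979.20
Solving: x ≈ 37.397, y ≈ 28.095 km (keep extra digits for the depth step; rounded: 37.4, 28.1).
Then from the KCC sphere: z² = 57.47² − (x − 5.5)² − (y − 73.0)² with x = 37.397, y = 28.095, so z ≈ 16.399 ≈ 16.4 km.
Check against TPNV (with the unrounded solution): distance 79.64 ≈ 79.64 km. ✓

(37.4, 28.1, 16.4)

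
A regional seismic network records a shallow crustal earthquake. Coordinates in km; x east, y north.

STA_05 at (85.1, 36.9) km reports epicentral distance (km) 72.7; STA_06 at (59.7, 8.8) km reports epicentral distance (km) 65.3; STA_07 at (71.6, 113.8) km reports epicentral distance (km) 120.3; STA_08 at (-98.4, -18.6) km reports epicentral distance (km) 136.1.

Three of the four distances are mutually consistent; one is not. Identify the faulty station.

Solve using three stations at a time. Using STA_05, STA_06, STA_08 (subtract circle equations pairwise → linear system) gives (x, y) ≈ (15.1, 56.5).
Distances from that point to each station vs reported:
  STA_05: calculated 72.7 vs reported 72.7 → residual 0.0 km
  STA_06: calculated 65.3 vs reported 65.3 → residual 0.0 km
  STA_07: calculated 80.5 vs reported 120.3 → residual 39.8 km
  STA_08: calculated 136.1 vs reported 136.1 → residual 0.0 km
STA_05, STA_06, STA_08 are mutually consistent (residuals ≈ 0); STA_07 is off by 39.8 km.

STA_07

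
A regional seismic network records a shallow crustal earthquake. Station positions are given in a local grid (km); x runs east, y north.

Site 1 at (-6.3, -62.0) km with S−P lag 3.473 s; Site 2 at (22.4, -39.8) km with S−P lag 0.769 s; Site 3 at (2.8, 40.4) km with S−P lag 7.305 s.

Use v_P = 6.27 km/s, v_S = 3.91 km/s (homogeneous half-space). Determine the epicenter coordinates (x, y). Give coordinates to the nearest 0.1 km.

x ≈ 16.7 km, y ≈ -34.2 km

Distance from S−P lag: d = Δt · v_P v_S / (v_P − v_S) = Δt · (6.27·3.91)/(6.27−3.91) ≈ 10.3880·Δt.
So d_Site 1 = 36.08, d_Site 2 = 7.99, d_Site 3 = 75.88 km.
Circle about each station: (x + 6.3)² + (y + 62.0)² = 36.08²; (x − 22.4)² + (y + 39.8)² = 7.99²; (x − 2.8)² + (y − 40.4)² = 75.88².
Subtracting pairs of circle equations eliminates x²+y² and gives linear equations (the radical axes):
57.4 x + 44.4 y = -559.96
18.2 x + 204.8 y = -6699.70
Solving the 2×2 system: x ≈ 16.7, y ≈ -34.2 km.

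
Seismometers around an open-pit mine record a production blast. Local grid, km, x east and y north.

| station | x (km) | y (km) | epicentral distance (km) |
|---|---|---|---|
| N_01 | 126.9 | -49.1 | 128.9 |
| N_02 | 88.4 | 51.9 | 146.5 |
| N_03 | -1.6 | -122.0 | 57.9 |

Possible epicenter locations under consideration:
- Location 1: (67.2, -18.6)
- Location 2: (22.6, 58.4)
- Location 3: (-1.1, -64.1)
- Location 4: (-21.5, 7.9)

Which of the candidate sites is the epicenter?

For each candidate, compare |candidate − station| to the reported distance:
Location 1: residuals N_01 61.9, N_02 72.9, N_03 66.3 → max 72.9 km
Location 2: residuals N_01 20.9, N_02 80.4, N_03 124.1 → max 124.1 km
Location 3: residuals N_01 0.0, N_02 0.0, N_03 0.0 → max 0.0 km
Location 4: residuals N_01 30.1, N_02 28.1, N_03 73.5 → max 73.5 km
Only Location 3 has all residuals ≈ 0.

Location 3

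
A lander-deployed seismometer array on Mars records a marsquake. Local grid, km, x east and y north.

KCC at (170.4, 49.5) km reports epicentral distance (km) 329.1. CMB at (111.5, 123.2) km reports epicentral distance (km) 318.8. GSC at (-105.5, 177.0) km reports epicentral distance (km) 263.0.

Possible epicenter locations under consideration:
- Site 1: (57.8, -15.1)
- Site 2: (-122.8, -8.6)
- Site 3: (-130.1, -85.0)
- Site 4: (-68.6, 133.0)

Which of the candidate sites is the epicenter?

Site 3

For each candidate, compare |candidate − station| to the reported distance:
Site 1: residuals KCC 199.3, CMB 170.4, GSC 10.9 → max 199.3 km
Site 2: residuals KCC 30.2, CMB 50.0, GSC 76.6 → max 76.6 km
Site 3: residuals KCC 0.1, CMB 0.1, GSC 0.2 → max 0.2 km
Site 4: residuals KCC 75.9, CMB 138.4, GSC 205.6 → max 205.6 km
Only Site 3 has all residuals ≈ 0.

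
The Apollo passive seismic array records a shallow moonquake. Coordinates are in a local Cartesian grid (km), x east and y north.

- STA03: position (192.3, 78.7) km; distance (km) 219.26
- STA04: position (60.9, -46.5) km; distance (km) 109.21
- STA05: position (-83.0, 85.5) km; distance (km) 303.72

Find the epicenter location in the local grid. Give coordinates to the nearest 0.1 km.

Circle about each station: (x − 192.3)² + (y − 78.7)² = 219.26²; (x − 60.9)² + (y + 46.5)² = 109.21²; (x + 83.0)² + (y − 85.5)² = 303.72².
Subtracting pairs of circle equations eliminates x²+y² and gives linear equations (the radical axes):
-262.8 x − 250.4 y = -1153.80
-550.6 x + 13.6 y = -73144.62
Solving the 2×2 system: x ≈ 129.6, y ≈ -131.4 km.

129.6 km east, -131.4 km north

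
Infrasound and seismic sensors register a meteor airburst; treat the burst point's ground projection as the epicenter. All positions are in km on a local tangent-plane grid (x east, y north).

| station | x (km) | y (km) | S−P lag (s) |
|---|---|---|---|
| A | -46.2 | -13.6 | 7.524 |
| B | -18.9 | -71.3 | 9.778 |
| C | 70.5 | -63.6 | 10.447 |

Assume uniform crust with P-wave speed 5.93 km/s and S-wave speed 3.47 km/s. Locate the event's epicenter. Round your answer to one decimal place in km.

Distance from S−P lag: d = Δt · v_P v_S / (v_P − v_S) = Δt · (5.93·3.47)/(5.93−3.47) ≈ 8.3647·Δt.
So d_A = 62.94, d_B = 81.79, d_C = 87.39 km.
Circle about each station: (x + 46.2)² + (y + 13.6)² = 62.94²; (x + 18.9)² + (y + 71.3)² = 81.79²; (x − 70.5)² + (y + 63.6)² = 87.39².
Subtracting the A equation from the B and C equations removes the quadratic terms:
54.6 x − 115.4 y = 393.34
233.4 x − 100.0 y = 3020.24
Solving the 2×2 system: x ≈ 14.4, y ≈ 3.4 km.
Check against A (with the unrounded x, y): √((x + 46.2)²+(y + 13.6)²) = 62.94 ≈ 62.94 km. ✓

(14.4, 3.4)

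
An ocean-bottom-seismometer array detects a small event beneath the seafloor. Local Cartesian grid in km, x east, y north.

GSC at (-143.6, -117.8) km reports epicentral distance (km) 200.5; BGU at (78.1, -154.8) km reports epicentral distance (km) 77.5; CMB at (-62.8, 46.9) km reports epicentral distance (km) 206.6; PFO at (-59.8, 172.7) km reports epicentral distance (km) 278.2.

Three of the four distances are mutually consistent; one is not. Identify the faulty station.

CMB

Solve using three stations at a time. Using GSC, BGU, PFO (subtract circle equations pairwise → linear system) gives (x, y) ≈ (53.5, -81.4).
Distances from that point to each station vs reported:
  GSC: calculated 200.5 vs reported 200.5 → residual 0.0 km
  BGU: calculated 77.4 vs reported 77.5 → residual 0.1 km
  CMB: calculated 173.2 vs reported 206.6 → residual 33.4 km
  PFO: calculated 278.2 vs reported 278.2 → residual 0.0 km
GSC, BGU, PFO are mutually consistent (residuals ≈ 0); CMB is off by 33.4 km.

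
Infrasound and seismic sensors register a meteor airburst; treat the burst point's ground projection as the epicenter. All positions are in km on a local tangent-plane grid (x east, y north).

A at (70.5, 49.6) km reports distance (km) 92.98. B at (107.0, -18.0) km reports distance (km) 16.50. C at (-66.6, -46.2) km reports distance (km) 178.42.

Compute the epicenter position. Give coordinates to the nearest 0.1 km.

Circle about each station: (x − 70.5)² + (y − 49.6)² = 92.98²; (x − 107.0)² + (y + 18.0)² = 16.50²; (x + 66.6)² + (y + 46.2)² = 178.42².
Subtracting pairs of circle equations eliminates x²+y² and gives linear equations (the radical axes):
73.0 x − 135.2 y = 12715.62
-274.2 x − 191.6 y = -24048.83
Solving the 2×2 system: x ≈ 111.4, y ≈ -33.9 km.

x ≈ 111.4 km, y ≈ -33.9 km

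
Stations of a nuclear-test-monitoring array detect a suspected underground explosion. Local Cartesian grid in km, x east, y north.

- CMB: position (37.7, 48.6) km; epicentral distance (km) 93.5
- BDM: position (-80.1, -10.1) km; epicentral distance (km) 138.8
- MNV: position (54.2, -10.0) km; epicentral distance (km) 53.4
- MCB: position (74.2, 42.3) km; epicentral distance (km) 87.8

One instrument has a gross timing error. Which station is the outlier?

Solve using three stations at a time. Using CMB, BDM, MCB (subtract circle equations pairwise → linear system) gives (x, y) ≈ (54.7, -43.5).
Distances from that point to each station vs reported:
  CMB: calculated 93.7 vs reported 93.5 → residual 0.2 km
  BDM: calculated 138.9 vs reported 138.8 → residual 0.1 km
  MNV: calculated 33.5 vs reported 53.4 → residual 19.9 km
  MCB: calculated 88.0 vs reported 87.8 → residual 0.2 km
CMB, BDM, MCB are mutually consistent (residuals ≈ 0); MNV is off by 19.9 km.

MNV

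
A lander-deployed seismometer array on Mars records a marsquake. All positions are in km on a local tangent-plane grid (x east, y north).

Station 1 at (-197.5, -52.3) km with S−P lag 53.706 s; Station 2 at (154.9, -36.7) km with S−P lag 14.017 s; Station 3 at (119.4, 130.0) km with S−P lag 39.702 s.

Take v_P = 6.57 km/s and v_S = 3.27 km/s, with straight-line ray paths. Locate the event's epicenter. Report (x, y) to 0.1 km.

x ≈ 144.0 km, y ≈ -127.3 km

Distance from S−P lag: d = Δt · v_P v_S / (v_P − v_S) = Δt · (6.57·3.27)/(6.57−3.27) ≈ 6.5103·Δt.
So d_Station 1 = 349.64, d_Station 2 = 91.25, d_Station 3 = 258.47 km.
Circle about each station: (x + 197.5)² + (y + 52.3)² = 349.64²; (x − 154.9)² + (y + 36.7)² = 91.25²; (x − 119.4)² + (y − 130.0)² = 258.47².
Subtracting pairs of circle equations eliminates x²+y² and gives linear equations (the radical axes):
704.8 x + 31.2 y = 97520.93
633.8 x + 364.6 y = 44856.21
Solving the 2×2 system: x ≈ 144.0, y ≈ -127.3 km.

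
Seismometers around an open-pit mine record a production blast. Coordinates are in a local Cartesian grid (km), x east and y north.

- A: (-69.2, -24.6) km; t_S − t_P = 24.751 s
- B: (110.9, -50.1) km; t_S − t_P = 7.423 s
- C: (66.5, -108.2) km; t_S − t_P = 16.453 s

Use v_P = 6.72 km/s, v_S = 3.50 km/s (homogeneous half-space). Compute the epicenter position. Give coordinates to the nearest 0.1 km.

109.3 km east, 4.1 km north

Distance from S−P lag: d = Δt · v_P v_S / (v_P − v_S) = Δt · (6.72·3.50)/(6.72−3.50) ≈ 7.3043·Δt.
So d_A = 180.79, d_B = 54.22, d_C = 120.18 km.
Circle about each station: (x + 69.2)² + (y + 24.6)² = 180.79²; (x − 110.9)² + (y + 50.1)² = 54.22²; (x − 66.5)² + (y + 108.2)² = 120.18².
Subtracting the A equation from the B and C equations removes the quadratic terms:
360.2 x − 51.0 y = 39160.24
271.4 x − 167.2 y = 28977.48
Solving the 2×2 system: x ≈ 109.3, y ≈ 4.1 km.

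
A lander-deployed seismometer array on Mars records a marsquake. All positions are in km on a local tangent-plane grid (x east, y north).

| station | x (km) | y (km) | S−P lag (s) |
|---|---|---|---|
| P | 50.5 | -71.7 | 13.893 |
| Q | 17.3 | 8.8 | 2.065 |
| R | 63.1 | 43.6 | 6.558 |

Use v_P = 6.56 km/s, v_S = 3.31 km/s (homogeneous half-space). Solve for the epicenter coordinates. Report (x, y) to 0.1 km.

Distance from S−P lag: d = Δt · v_P v_S / (v_P − v_S) = Δt · (6.56·3.31)/(6.56−3.31) ≈ 6.6811·Δt.
So d_P = 92.82, d_Q = 13.80, d_R = 43.81 km.
Circle about each station: (x − 50.5)² + (y + 71.7)² = 92.82²; (x − 17.3)² + (y − 8.8)² = 13.80²; (x − 63.1)² + (y − 43.6)² = 43.81².
Subtracting the P equation from the Q and R equations removes the quadratic terms:
-66.4 x + 161.0 y = 1110.70
25.2 x + 230.6 y = 4887.67
Solving the 2×2 system: x ≈ 27.4, y ≈ 18.2 km.
Check against P (with the unrounded x, y): √((x − 50.5)²+(y + 71.7)²) = 92.82 ≈ 92.82 km. ✓

27.4 km east, 18.2 km north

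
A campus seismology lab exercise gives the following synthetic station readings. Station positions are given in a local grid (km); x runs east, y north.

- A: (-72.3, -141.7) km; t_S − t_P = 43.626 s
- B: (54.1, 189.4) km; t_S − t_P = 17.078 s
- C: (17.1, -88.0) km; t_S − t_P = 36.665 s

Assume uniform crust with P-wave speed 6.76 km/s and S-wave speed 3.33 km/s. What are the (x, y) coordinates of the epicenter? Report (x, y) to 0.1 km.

(-48.2, 143.6)

Distance from S−P lag: d = Δt · v_P v_S / (v_P − v_S) = Δt · (6.76·3.33)/(6.76−3.33) ≈ 6.5629·Δt.
So d_A = 286.31, d_B = 112.08, d_C = 240.63 km.
Circle about each station: (x + 72.3)² + (y + 141.7)² = 286.31²; (x − 54.1)² + (y − 189.4)² = 112.08²; (x − 17.1)² + (y + 88.0)² = 240.63².
Subtracting the A equation from the B and C equations removes the quadratic terms:
252.8 x + 662.2 y = 82904.48
178.8 x + 107.4 y = 6800.85
Solving the 2×2 system: x ≈ -48.2, y ≈ 143.6 km.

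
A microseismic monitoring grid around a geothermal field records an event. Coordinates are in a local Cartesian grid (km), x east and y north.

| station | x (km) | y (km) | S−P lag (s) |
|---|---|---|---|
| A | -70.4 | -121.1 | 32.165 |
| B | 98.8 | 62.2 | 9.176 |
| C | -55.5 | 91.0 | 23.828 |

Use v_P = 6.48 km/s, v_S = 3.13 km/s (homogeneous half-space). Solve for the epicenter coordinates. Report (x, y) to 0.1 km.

Distance from S−P lag: d = Δt · v_P v_S / (v_P − v_S) = Δt · (6.48·3.13)/(6.48−3.13) ≈ 6.0544·Δt.
So d_A = 194.74, d_B = 55.56, d_C = 144.27 km.
Circle about each station: (x + 70.4)² + (y + 121.1)² = 194.74²; (x − 98.8)² + (y − 62.2)² = 55.56²; (x + 55.5)² + (y − 91.0)² = 144.27².
Subtracting pairs of circle equations eliminates x²+y² and gives linear equations (the radical axes):
338.4 x + 366.6 y = 28845.66
29.8 x + 424.2 y = 8849.71
Solving the 2×2 system: x ≈ 67.8, y ≈ 16.1 km.
Check against A (with the unrounded x, y): √((x + 70.4)²+(y + 121.1)²) = 194.74 ≈ 194.74 km. ✓

x ≈ 67.8 km, y ≈ 16.1 km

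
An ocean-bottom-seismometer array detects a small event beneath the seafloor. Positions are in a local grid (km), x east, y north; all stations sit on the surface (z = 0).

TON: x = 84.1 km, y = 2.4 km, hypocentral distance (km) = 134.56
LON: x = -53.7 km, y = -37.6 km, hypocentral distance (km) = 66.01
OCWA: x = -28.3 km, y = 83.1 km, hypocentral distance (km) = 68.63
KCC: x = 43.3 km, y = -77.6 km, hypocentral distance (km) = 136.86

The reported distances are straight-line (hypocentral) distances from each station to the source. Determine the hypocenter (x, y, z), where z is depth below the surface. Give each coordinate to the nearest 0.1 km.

Each station gives a sphere (x−x_i)² + (y−y_i)² + z² = d_i² (stations at z=0).
Subtracting the TON sphere from LON and OCWA: z² cancels, leaving linear equations in x and y:
-275.6 x − 80.0 y = 10967.95
-224.8 x + 161.4 y = 14024.25
Solving: x ≈ -46.300, y ≈ 22.404 km (keep extra digits for the depth step; rounded: -46.3, 22.4).
Then from the TON sphere: z² = 134.56² − (x − 84.1)² − (y − 2.4)² with x = -46.300, y = 22.404, so z ≈ 26.497 ≈ 26.5 km.

x ≈ -46.3 km, y ≈ 22.4 km, depth ≈ 26.5 km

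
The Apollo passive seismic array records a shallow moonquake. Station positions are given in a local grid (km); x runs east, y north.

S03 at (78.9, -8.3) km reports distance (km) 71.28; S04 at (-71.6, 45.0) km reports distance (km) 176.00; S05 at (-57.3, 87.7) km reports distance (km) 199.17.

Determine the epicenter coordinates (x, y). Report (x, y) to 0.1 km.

x ≈ 56.3 km, y ≈ -75.9 km

Circle about each station: (x − 78.9)² + (y + 8.3)² = 71.28²; (x + 71.6)² + (y − 45.0)² = 176.00²; (x + 57.3)² + (y − 87.7)² = 199.17².
Subtracting pairs of circle equations eliminates x²+y² and gives linear equations (the radical axes):
-301.0 x + 106.6 y = -25037.70
-272.4 x + 192.0 y = -29907.37
Solving the 2×2 system: x ≈ 56.3, y ≈ -75.9 km.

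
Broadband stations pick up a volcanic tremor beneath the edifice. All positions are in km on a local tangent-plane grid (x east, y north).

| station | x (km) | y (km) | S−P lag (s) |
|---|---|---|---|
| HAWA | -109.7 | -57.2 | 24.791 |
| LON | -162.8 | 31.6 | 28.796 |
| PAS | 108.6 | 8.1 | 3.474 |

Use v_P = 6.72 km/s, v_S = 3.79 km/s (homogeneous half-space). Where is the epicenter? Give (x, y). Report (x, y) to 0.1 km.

(87.5, 29.7)

Distance from S−P lag: d = Δt · v_P v_S / (v_P − v_S) = Δt · (6.72·3.79)/(6.72−3.79) ≈ 8.6924·Δt.
So d_HAWA = 215.49, d_LON = 250.31, d_PAS = 30.20 km.
Circle about each station: (x + 109.7)² + (y + 57.2)² = 215.49²; (x + 162.8)² + (y − 31.6)² = 250.31²; (x − 108.6)² + (y − 8.1)² = 30.20².
Subtracting the HAWA equation from the LON and PAS equations removes the quadratic terms:
-106.2 x + 177.6 y = -4022.69
436.6 x + 130.6 y = 42077.54
Solving the 2×2 system: x ≈ 87.5, y ≈ 29.7 km.
Check against HAWA (with the unrounded x, y): √((x + 109.7)²+(y + 57.2)²) = 215.49 ≈ 215.49 km. ✓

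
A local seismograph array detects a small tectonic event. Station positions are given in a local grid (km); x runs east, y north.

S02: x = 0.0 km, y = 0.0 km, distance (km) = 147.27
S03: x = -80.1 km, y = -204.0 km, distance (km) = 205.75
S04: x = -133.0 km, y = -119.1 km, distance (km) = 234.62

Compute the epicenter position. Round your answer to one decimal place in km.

x ≈ 101.3 km, y ≈ -106.9 km

Circle about each station: x² + y² = 147.27²; (x + 80.1)² + (y + 204.0)² = 205.75²; (x + 133.0)² + (y + 119.1)² = 234.62².
Subtracting the S02 equation from the S03 and S04 equations removes the quadratic terms:
-160.2 x − 408.0 y = 27387.40
-266.0 x − 238.2 y = -1484.28
Solving the 2×2 system: x ≈ 101.3, y ≈ -106.9 km.
Check against S02 (with the unrounded x, y): √(x²+y²) = 147.29 ≈ 147.27 km. ✓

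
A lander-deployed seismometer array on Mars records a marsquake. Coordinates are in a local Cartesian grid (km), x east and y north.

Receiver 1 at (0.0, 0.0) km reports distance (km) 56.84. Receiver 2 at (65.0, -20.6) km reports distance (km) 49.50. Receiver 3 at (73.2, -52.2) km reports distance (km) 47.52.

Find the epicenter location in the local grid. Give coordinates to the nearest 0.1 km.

x ≈ 25.7 km, y ≈ -50.7 km

Circle about each station: x² + y² = 56.84²; (x − 65.0)² + (y + 20.6)² = 49.50²; (x − 73.2)² + (y + 52.2)² = 47.52².
Subtracting the Receiver 1 equation from the Receiver 2 and Receiver 3 equations removes the quadratic terms:
130.0 x − 41.2 y = 5429.90
146.4 x − 104.4 y = 9055.72
Solving the 2×2 system: x ≈ 25.7, y ≈ -50.7 km.
Check against Receiver 1 (with the unrounded x, y): √(x²+y²) = 56.84 ≈ 56.84 km. ✓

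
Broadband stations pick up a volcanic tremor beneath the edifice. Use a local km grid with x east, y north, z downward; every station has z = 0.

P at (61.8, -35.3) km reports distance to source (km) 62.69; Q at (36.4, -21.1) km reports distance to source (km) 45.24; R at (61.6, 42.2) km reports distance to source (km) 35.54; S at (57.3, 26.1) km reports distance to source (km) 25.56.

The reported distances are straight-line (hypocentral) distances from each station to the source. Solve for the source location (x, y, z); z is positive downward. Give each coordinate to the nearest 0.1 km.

Each station gives a sphere (x−x_i)² + (y−y_i)² + z² = d_i² (stations at z=0).
Subtracting the P sphere from Q and R: z² cancels, leaving linear equations in x and y:
-50.8 x + 28.4 y = -1411.78
-0.4 x + 155.0 y = 3177.01
Solving: x ≈ 39.307, y ≈ 20.598 km (keep extra digits for the depth step; rounded: 39.3, 20.6).
Then from the P sphere: z² = 62.69² − (x − 61.8)² − (y + 35.3)² with x = 39.307, y = 20.598, so z ≈ 17.306 ≈ 17.3 km.
Check against S (with the unrounded solution): distance 25.56 ≈ 25.56 km. ✓

x ≈ 39.3 km, y ≈ 20.6 km, depth ≈ 17.3 km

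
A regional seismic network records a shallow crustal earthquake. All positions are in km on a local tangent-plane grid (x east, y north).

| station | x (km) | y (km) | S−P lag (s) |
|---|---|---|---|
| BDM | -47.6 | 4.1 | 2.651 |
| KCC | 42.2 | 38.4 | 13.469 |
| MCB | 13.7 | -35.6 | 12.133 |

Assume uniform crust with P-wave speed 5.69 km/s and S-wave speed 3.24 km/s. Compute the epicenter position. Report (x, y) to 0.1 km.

(-57.7, 21.3)

Distance from S−P lag: d = Δt · v_P v_S / (v_P − v_S) = Δt · (5.69·3.24)/(5.69−3.24) ≈ 7.5247·Δt.
So d_BDM = 19.95, d_KCC = 101.35, d_MCB = 91.30 km.
Circle about each station: (x + 47.6)² + (y − 4.1)² = 19.95²; (x − 42.2)² + (y − 38.4)² = 101.35²; (x − 13.7)² + (y + 35.6)² = 91.30².
Subtracting the BDM equation from the KCC and MCB equations removes the quadratic terms:
179.6 x + 68.6 y = -8900.99
122.6 x − 79.4 y = -8765.21
Solving the 2×2 system: x ≈ -57.7, y ≈ 21.3 km.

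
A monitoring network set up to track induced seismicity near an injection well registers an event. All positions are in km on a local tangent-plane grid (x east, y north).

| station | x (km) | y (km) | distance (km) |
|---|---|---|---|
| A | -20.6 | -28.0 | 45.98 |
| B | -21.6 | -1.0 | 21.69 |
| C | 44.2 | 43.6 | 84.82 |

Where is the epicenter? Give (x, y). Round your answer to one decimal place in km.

Circle about each station: (x + 20.6)² + (y + 28.0)² = 45.98²; (x + 21.6)² + (y + 1.0)² = 21.69²; (x − 44.2)² + (y − 43.6)² = 84.82².
Subtracting pairs of circle equations eliminates x²+y² and gives linear equations (the radical axes):
-2.0 x + 54.0 y = 902.90
129.6 x + 143.2 y = -2434.03
Solving the 2×2 system: x ≈ -35.8, y ≈ 15.4 km.

-35.8 km east, 15.4 km north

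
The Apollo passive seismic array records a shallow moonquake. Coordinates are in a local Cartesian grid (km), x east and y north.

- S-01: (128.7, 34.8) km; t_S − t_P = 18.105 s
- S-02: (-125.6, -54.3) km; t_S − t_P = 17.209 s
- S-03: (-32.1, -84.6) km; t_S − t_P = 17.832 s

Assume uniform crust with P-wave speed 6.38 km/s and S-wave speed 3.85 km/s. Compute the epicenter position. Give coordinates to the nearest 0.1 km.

-38.7 km east, 88.4 km north

Distance from S−P lag: d = Δt · v_P v_S / (v_P − v_S) = Δt · (6.38·3.85)/(6.38−3.85) ≈ 9.7087·Δt.
So d_S-01 = 175.78, d_S-02 = 167.08, d_S-03 = 173.13 km.
Circle about each station: (x − 128.7)² + (y − 34.8)² = 175.78²; (x + 125.6)² + (y + 54.3)² = 167.08²; (x + 32.1)² + (y + 84.6)² = 173.13².
Subtracting the S-01 equation from the S-02 and S-03 equations removes the quadratic terms:
-508.6 x − 178.2 y = 3932.00
-321.6 x − 238.8 y = -8662.55
Solving the 2×2 system: x ≈ -38.7, y ≈ 88.4 km.
Check against S-01 (with the unrounded x, y): √((x − 128.7)²+(y − 34.8)²) = 175.77 ≈ 175.78 km. ✓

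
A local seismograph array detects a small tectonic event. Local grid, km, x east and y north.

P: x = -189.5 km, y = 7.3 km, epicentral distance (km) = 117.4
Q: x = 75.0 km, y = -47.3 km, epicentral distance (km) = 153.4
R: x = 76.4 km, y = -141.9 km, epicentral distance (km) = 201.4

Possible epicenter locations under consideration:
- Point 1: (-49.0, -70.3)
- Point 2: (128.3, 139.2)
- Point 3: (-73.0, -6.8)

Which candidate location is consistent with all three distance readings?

Point 3

For each candidate, compare |candidate − station| to the reported distance:
Point 1: residuals P 43.1, Q 27.3, R 57.0 → max 57.0 km
Point 2: residuals P 226.7, Q 40.6, R 84.5 → max 226.7 km
Point 3: residuals P 0.0, Q 0.0, R 0.0 → max 0.0 km
Only Point 3 has all residuals ≈ 0.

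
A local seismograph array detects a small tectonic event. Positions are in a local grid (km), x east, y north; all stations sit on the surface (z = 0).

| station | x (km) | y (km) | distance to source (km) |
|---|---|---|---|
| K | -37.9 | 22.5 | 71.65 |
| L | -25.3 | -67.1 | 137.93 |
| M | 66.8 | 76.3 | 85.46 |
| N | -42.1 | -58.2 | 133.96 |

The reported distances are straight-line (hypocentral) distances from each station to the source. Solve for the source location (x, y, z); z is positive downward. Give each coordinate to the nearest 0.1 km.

Each station gives a sphere (x−x_i)² + (y−y_i)² + z² = d_i² (stations at z=0).
Subtracting the K sphere from L and M: z² cancels, leaving linear equations in x and y:
25.2 x − 179.2 y = -10691.12
209.4 x + 107.6 y = 6171.58
Solving: x ≈ -1.104, y ≈ 59.505 km (keep extra digits for the depth step; rounded: -1.1, 59.5).
Then from the K sphere: z² = 71.65² − (x + 37.9)² − (y − 22.5)² with x = -1.104, y = 59.505, so z ≈ 49.096 ≈ 49.1 km.

x ≈ -1.1 km, y ≈ 59.5 km, depth ≈ 49.1 km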